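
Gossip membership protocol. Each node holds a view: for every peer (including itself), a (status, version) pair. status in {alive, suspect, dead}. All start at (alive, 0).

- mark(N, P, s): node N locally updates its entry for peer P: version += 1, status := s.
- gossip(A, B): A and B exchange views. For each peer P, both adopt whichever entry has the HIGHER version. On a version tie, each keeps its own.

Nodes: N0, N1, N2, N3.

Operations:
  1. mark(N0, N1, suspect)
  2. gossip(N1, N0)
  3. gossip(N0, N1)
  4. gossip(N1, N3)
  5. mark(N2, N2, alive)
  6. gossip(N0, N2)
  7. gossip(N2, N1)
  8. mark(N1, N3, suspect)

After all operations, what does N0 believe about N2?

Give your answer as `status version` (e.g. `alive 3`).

Op 1: N0 marks N1=suspect -> (suspect,v1)
Op 2: gossip N1<->N0 -> N1.N0=(alive,v0) N1.N1=(suspect,v1) N1.N2=(alive,v0) N1.N3=(alive,v0) | N0.N0=(alive,v0) N0.N1=(suspect,v1) N0.N2=(alive,v0) N0.N3=(alive,v0)
Op 3: gossip N0<->N1 -> N0.N0=(alive,v0) N0.N1=(suspect,v1) N0.N2=(alive,v0) N0.N3=(alive,v0) | N1.N0=(alive,v0) N1.N1=(suspect,v1) N1.N2=(alive,v0) N1.N3=(alive,v0)
Op 4: gossip N1<->N3 -> N1.N0=(alive,v0) N1.N1=(suspect,v1) N1.N2=(alive,v0) N1.N3=(alive,v0) | N3.N0=(alive,v0) N3.N1=(suspect,v1) N3.N2=(alive,v0) N3.N3=(alive,v0)
Op 5: N2 marks N2=alive -> (alive,v1)
Op 6: gossip N0<->N2 -> N0.N0=(alive,v0) N0.N1=(suspect,v1) N0.N2=(alive,v1) N0.N3=(alive,v0) | N2.N0=(alive,v0) N2.N1=(suspect,v1) N2.N2=(alive,v1) N2.N3=(alive,v0)
Op 7: gossip N2<->N1 -> N2.N0=(alive,v0) N2.N1=(suspect,v1) N2.N2=(alive,v1) N2.N3=(alive,v0) | N1.N0=(alive,v0) N1.N1=(suspect,v1) N1.N2=(alive,v1) N1.N3=(alive,v0)
Op 8: N1 marks N3=suspect -> (suspect,v1)

Answer: alive 1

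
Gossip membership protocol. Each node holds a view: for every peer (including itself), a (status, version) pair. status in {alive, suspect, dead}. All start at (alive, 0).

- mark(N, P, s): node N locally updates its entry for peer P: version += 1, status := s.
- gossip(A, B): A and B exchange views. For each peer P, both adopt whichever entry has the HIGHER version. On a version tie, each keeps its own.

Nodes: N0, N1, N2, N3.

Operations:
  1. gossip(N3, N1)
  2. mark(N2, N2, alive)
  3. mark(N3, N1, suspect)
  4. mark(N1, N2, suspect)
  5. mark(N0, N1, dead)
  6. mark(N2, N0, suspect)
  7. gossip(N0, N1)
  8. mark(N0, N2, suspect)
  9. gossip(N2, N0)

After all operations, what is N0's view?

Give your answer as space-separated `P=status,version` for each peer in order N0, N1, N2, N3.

Answer: N0=suspect,1 N1=dead,1 N2=suspect,2 N3=alive,0

Derivation:
Op 1: gossip N3<->N1 -> N3.N0=(alive,v0) N3.N1=(alive,v0) N3.N2=(alive,v0) N3.N3=(alive,v0) | N1.N0=(alive,v0) N1.N1=(alive,v0) N1.N2=(alive,v0) N1.N3=(alive,v0)
Op 2: N2 marks N2=alive -> (alive,v1)
Op 3: N3 marks N1=suspect -> (suspect,v1)
Op 4: N1 marks N2=suspect -> (suspect,v1)
Op 5: N0 marks N1=dead -> (dead,v1)
Op 6: N2 marks N0=suspect -> (suspect,v1)
Op 7: gossip N0<->N1 -> N0.N0=(alive,v0) N0.N1=(dead,v1) N0.N2=(suspect,v1) N0.N3=(alive,v0) | N1.N0=(alive,v0) N1.N1=(dead,v1) N1.N2=(suspect,v1) N1.N3=(alive,v0)
Op 8: N0 marks N2=suspect -> (suspect,v2)
Op 9: gossip N2<->N0 -> N2.N0=(suspect,v1) N2.N1=(dead,v1) N2.N2=(suspect,v2) N2.N3=(alive,v0) | N0.N0=(suspect,v1) N0.N1=(dead,v1) N0.N2=(suspect,v2) N0.N3=(alive,v0)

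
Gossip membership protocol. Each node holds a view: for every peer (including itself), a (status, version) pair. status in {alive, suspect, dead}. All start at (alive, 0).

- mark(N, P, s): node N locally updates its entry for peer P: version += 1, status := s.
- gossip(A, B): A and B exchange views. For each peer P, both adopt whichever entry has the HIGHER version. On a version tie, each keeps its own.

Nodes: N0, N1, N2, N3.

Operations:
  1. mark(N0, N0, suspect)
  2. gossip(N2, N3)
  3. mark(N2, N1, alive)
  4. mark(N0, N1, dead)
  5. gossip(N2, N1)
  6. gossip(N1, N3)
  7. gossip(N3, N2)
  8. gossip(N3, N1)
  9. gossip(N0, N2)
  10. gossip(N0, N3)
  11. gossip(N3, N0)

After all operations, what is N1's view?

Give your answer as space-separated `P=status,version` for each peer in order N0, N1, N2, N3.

Answer: N0=alive,0 N1=alive,1 N2=alive,0 N3=alive,0

Derivation:
Op 1: N0 marks N0=suspect -> (suspect,v1)
Op 2: gossip N2<->N3 -> N2.N0=(alive,v0) N2.N1=(alive,v0) N2.N2=(alive,v0) N2.N3=(alive,v0) | N3.N0=(alive,v0) N3.N1=(alive,v0) N3.N2=(alive,v0) N3.N3=(alive,v0)
Op 3: N2 marks N1=alive -> (alive,v1)
Op 4: N0 marks N1=dead -> (dead,v1)
Op 5: gossip N2<->N1 -> N2.N0=(alive,v0) N2.N1=(alive,v1) N2.N2=(alive,v0) N2.N3=(alive,v0) | N1.N0=(alive,v0) N1.N1=(alive,v1) N1.N2=(alive,v0) N1.N3=(alive,v0)
Op 6: gossip N1<->N3 -> N1.N0=(alive,v0) N1.N1=(alive,v1) N1.N2=(alive,v0) N1.N3=(alive,v0) | N3.N0=(alive,v0) N3.N1=(alive,v1) N3.N2=(alive,v0) N3.N3=(alive,v0)
Op 7: gossip N3<->N2 -> N3.N0=(alive,v0) N3.N1=(alive,v1) N3.N2=(alive,v0) N3.N3=(alive,v0) | N2.N0=(alive,v0) N2.N1=(alive,v1) N2.N2=(alive,v0) N2.N3=(alive,v0)
Op 8: gossip N3<->N1 -> N3.N0=(alive,v0) N3.N1=(alive,v1) N3.N2=(alive,v0) N3.N3=(alive,v0) | N1.N0=(alive,v0) N1.N1=(alive,v1) N1.N2=(alive,v0) N1.N3=(alive,v0)
Op 9: gossip N0<->N2 -> N0.N0=(suspect,v1) N0.N1=(dead,v1) N0.N2=(alive,v0) N0.N3=(alive,v0) | N2.N0=(suspect,v1) N2.N1=(alive,v1) N2.N2=(alive,v0) N2.N3=(alive,v0)
Op 10: gossip N0<->N3 -> N0.N0=(suspect,v1) N0.N1=(dead,v1) N0.N2=(alive,v0) N0.N3=(alive,v0) | N3.N0=(suspect,v1) N3.N1=(alive,v1) N3.N2=(alive,v0) N3.N3=(alive,v0)
Op 11: gossip N3<->N0 -> N3.N0=(suspect,v1) N3.N1=(alive,v1) N3.N2=(alive,v0) N3.N3=(alive,v0) | N0.N0=(suspect,v1) N0.N1=(dead,v1) N0.N2=(alive,v0) N0.N3=(alive,v0)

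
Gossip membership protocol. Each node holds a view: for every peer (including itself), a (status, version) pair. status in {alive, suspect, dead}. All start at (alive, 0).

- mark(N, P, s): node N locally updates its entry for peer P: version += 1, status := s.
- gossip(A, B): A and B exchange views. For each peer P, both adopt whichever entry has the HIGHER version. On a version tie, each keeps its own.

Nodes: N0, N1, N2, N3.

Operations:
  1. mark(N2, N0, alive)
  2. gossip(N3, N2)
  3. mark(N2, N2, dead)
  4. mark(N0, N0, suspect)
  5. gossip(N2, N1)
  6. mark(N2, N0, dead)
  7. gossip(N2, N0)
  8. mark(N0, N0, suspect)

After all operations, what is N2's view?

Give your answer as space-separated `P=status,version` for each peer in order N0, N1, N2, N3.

Op 1: N2 marks N0=alive -> (alive,v1)
Op 2: gossip N3<->N2 -> N3.N0=(alive,v1) N3.N1=(alive,v0) N3.N2=(alive,v0) N3.N3=(alive,v0) | N2.N0=(alive,v1) N2.N1=(alive,v0) N2.N2=(alive,v0) N2.N3=(alive,v0)
Op 3: N2 marks N2=dead -> (dead,v1)
Op 4: N0 marks N0=suspect -> (suspect,v1)
Op 5: gossip N2<->N1 -> N2.N0=(alive,v1) N2.N1=(alive,v0) N2.N2=(dead,v1) N2.N3=(alive,v0) | N1.N0=(alive,v1) N1.N1=(alive,v0) N1.N2=(dead,v1) N1.N3=(alive,v0)
Op 6: N2 marks N0=dead -> (dead,v2)
Op 7: gossip N2<->N0 -> N2.N0=(dead,v2) N2.N1=(alive,v0) N2.N2=(dead,v1) N2.N3=(alive,v0) | N0.N0=(dead,v2) N0.N1=(alive,v0) N0.N2=(dead,v1) N0.N3=(alive,v0)
Op 8: N0 marks N0=suspect -> (suspect,v3)

Answer: N0=dead,2 N1=alive,0 N2=dead,1 N3=alive,0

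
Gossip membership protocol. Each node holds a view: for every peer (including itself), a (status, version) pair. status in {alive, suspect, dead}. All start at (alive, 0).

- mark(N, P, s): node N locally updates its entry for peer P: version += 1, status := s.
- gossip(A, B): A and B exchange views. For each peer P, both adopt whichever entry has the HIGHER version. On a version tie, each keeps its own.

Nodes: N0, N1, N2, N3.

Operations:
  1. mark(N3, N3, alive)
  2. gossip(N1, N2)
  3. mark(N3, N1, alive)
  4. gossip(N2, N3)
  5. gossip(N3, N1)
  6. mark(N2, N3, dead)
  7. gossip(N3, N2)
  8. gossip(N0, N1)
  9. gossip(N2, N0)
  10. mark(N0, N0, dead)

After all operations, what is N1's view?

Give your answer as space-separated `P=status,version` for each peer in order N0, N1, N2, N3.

Answer: N0=alive,0 N1=alive,1 N2=alive,0 N3=alive,1

Derivation:
Op 1: N3 marks N3=alive -> (alive,v1)
Op 2: gossip N1<->N2 -> N1.N0=(alive,v0) N1.N1=(alive,v0) N1.N2=(alive,v0) N1.N3=(alive,v0) | N2.N0=(alive,v0) N2.N1=(alive,v0) N2.N2=(alive,v0) N2.N3=(alive,v0)
Op 3: N3 marks N1=alive -> (alive,v1)
Op 4: gossip N2<->N3 -> N2.N0=(alive,v0) N2.N1=(alive,v1) N2.N2=(alive,v0) N2.N3=(alive,v1) | N3.N0=(alive,v0) N3.N1=(alive,v1) N3.N2=(alive,v0) N3.N3=(alive,v1)
Op 5: gossip N3<->N1 -> N3.N0=(alive,v0) N3.N1=(alive,v1) N3.N2=(alive,v0) N3.N3=(alive,v1) | N1.N0=(alive,v0) N1.N1=(alive,v1) N1.N2=(alive,v0) N1.N3=(alive,v1)
Op 6: N2 marks N3=dead -> (dead,v2)
Op 7: gossip N3<->N2 -> N3.N0=(alive,v0) N3.N1=(alive,v1) N3.N2=(alive,v0) N3.N3=(dead,v2) | N2.N0=(alive,v0) N2.N1=(alive,v1) N2.N2=(alive,v0) N2.N3=(dead,v2)
Op 8: gossip N0<->N1 -> N0.N0=(alive,v0) N0.N1=(alive,v1) N0.N2=(alive,v0) N0.N3=(alive,v1) | N1.N0=(alive,v0) N1.N1=(alive,v1) N1.N2=(alive,v0) N1.N3=(alive,v1)
Op 9: gossip N2<->N0 -> N2.N0=(alive,v0) N2.N1=(alive,v1) N2.N2=(alive,v0) N2.N3=(dead,v2) | N0.N0=(alive,v0) N0.N1=(alive,v1) N0.N2=(alive,v0) N0.N3=(dead,v2)
Op 10: N0 marks N0=dead -> (dead,v1)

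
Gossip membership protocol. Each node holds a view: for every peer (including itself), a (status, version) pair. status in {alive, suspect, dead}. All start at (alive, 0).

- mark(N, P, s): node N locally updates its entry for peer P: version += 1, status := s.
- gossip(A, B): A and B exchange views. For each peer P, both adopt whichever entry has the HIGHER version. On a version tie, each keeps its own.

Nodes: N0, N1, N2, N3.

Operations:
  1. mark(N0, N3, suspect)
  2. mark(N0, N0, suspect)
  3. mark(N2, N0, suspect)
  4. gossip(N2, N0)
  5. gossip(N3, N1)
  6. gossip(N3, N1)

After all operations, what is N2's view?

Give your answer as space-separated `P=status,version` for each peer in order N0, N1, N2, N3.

Op 1: N0 marks N3=suspect -> (suspect,v1)
Op 2: N0 marks N0=suspect -> (suspect,v1)
Op 3: N2 marks N0=suspect -> (suspect,v1)
Op 4: gossip N2<->N0 -> N2.N0=(suspect,v1) N2.N1=(alive,v0) N2.N2=(alive,v0) N2.N3=(suspect,v1) | N0.N0=(suspect,v1) N0.N1=(alive,v0) N0.N2=(alive,v0) N0.N3=(suspect,v1)
Op 5: gossip N3<->N1 -> N3.N0=(alive,v0) N3.N1=(alive,v0) N3.N2=(alive,v0) N3.N3=(alive,v0) | N1.N0=(alive,v0) N1.N1=(alive,v0) N1.N2=(alive,v0) N1.N3=(alive,v0)
Op 6: gossip N3<->N1 -> N3.N0=(alive,v0) N3.N1=(alive,v0) N3.N2=(alive,v0) N3.N3=(alive,v0) | N1.N0=(alive,v0) N1.N1=(alive,v0) N1.N2=(alive,v0) N1.N3=(alive,v0)

Answer: N0=suspect,1 N1=alive,0 N2=alive,0 N3=suspect,1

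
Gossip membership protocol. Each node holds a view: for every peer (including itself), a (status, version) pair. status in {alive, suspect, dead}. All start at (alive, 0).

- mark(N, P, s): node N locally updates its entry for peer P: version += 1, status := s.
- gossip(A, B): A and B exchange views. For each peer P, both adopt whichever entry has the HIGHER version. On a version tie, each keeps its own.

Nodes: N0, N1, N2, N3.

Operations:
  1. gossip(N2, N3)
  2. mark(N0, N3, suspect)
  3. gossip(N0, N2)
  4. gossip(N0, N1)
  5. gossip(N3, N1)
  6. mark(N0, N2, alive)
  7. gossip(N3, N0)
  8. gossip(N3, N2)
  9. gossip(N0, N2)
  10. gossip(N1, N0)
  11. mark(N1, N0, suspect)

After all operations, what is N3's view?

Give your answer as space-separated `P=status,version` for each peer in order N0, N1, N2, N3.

Op 1: gossip N2<->N3 -> N2.N0=(alive,v0) N2.N1=(alive,v0) N2.N2=(alive,v0) N2.N3=(alive,v0) | N3.N0=(alive,v0) N3.N1=(alive,v0) N3.N2=(alive,v0) N3.N3=(alive,v0)
Op 2: N0 marks N3=suspect -> (suspect,v1)
Op 3: gossip N0<->N2 -> N0.N0=(alive,v0) N0.N1=(alive,v0) N0.N2=(alive,v0) N0.N3=(suspect,v1) | N2.N0=(alive,v0) N2.N1=(alive,v0) N2.N2=(alive,v0) N2.N3=(suspect,v1)
Op 4: gossip N0<->N1 -> N0.N0=(alive,v0) N0.N1=(alive,v0) N0.N2=(alive,v0) N0.N3=(suspect,v1) | N1.N0=(alive,v0) N1.N1=(alive,v0) N1.N2=(alive,v0) N1.N3=(suspect,v1)
Op 5: gossip N3<->N1 -> N3.N0=(alive,v0) N3.N1=(alive,v0) N3.N2=(alive,v0) N3.N3=(suspect,v1) | N1.N0=(alive,v0) N1.N1=(alive,v0) N1.N2=(alive,v0) N1.N3=(suspect,v1)
Op 6: N0 marks N2=alive -> (alive,v1)
Op 7: gossip N3<->N0 -> N3.N0=(alive,v0) N3.N1=(alive,v0) N3.N2=(alive,v1) N3.N3=(suspect,v1) | N0.N0=(alive,v0) N0.N1=(alive,v0) N0.N2=(alive,v1) N0.N3=(suspect,v1)
Op 8: gossip N3<->N2 -> N3.N0=(alive,v0) N3.N1=(alive,v0) N3.N2=(alive,v1) N3.N3=(suspect,v1) | N2.N0=(alive,v0) N2.N1=(alive,v0) N2.N2=(alive,v1) N2.N3=(suspect,v1)
Op 9: gossip N0<->N2 -> N0.N0=(alive,v0) N0.N1=(alive,v0) N0.N2=(alive,v1) N0.N3=(suspect,v1) | N2.N0=(alive,v0) N2.N1=(alive,v0) N2.N2=(alive,v1) N2.N3=(suspect,v1)
Op 10: gossip N1<->N0 -> N1.N0=(alive,v0) N1.N1=(alive,v0) N1.N2=(alive,v1) N1.N3=(suspect,v1) | N0.N0=(alive,v0) N0.N1=(alive,v0) N0.N2=(alive,v1) N0.N3=(suspect,v1)
Op 11: N1 marks N0=suspect -> (suspect,v1)

Answer: N0=alive,0 N1=alive,0 N2=alive,1 N3=suspect,1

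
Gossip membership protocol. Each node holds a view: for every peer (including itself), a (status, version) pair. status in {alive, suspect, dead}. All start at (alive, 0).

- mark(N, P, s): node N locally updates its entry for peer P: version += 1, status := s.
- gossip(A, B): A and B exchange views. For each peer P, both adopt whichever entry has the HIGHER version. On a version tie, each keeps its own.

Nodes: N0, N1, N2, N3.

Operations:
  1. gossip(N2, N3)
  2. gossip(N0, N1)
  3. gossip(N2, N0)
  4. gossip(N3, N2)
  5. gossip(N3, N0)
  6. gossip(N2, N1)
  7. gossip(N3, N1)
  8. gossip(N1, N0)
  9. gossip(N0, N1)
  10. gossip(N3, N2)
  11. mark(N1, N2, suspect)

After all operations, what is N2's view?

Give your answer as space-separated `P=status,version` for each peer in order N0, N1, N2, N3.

Answer: N0=alive,0 N1=alive,0 N2=alive,0 N3=alive,0

Derivation:
Op 1: gossip N2<->N3 -> N2.N0=(alive,v0) N2.N1=(alive,v0) N2.N2=(alive,v0) N2.N3=(alive,v0) | N3.N0=(alive,v0) N3.N1=(alive,v0) N3.N2=(alive,v0) N3.N3=(alive,v0)
Op 2: gossip N0<->N1 -> N0.N0=(alive,v0) N0.N1=(alive,v0) N0.N2=(alive,v0) N0.N3=(alive,v0) | N1.N0=(alive,v0) N1.N1=(alive,v0) N1.N2=(alive,v0) N1.N3=(alive,v0)
Op 3: gossip N2<->N0 -> N2.N0=(alive,v0) N2.N1=(alive,v0) N2.N2=(alive,v0) N2.N3=(alive,v0) | N0.N0=(alive,v0) N0.N1=(alive,v0) N0.N2=(alive,v0) N0.N3=(alive,v0)
Op 4: gossip N3<->N2 -> N3.N0=(alive,v0) N3.N1=(alive,v0) N3.N2=(alive,v0) N3.N3=(alive,v0) | N2.N0=(alive,v0) N2.N1=(alive,v0) N2.N2=(alive,v0) N2.N3=(alive,v0)
Op 5: gossip N3<->N0 -> N3.N0=(alive,v0) N3.N1=(alive,v0) N3.N2=(alive,v0) N3.N3=(alive,v0) | N0.N0=(alive,v0) N0.N1=(alive,v0) N0.N2=(alive,v0) N0.N3=(alive,v0)
Op 6: gossip N2<->N1 -> N2.N0=(alive,v0) N2.N1=(alive,v0) N2.N2=(alive,v0) N2.N3=(alive,v0) | N1.N0=(alive,v0) N1.N1=(alive,v0) N1.N2=(alive,v0) N1.N3=(alive,v0)
Op 7: gossip N3<->N1 -> N3.N0=(alive,v0) N3.N1=(alive,v0) N3.N2=(alive,v0) N3.N3=(alive,v0) | N1.N0=(alive,v0) N1.N1=(alive,v0) N1.N2=(alive,v0) N1.N3=(alive,v0)
Op 8: gossip N1<->N0 -> N1.N0=(alive,v0) N1.N1=(alive,v0) N1.N2=(alive,v0) N1.N3=(alive,v0) | N0.N0=(alive,v0) N0.N1=(alive,v0) N0.N2=(alive,v0) N0.N3=(alive,v0)
Op 9: gossip N0<->N1 -> N0.N0=(alive,v0) N0.N1=(alive,v0) N0.N2=(alive,v0) N0.N3=(alive,v0) | N1.N0=(alive,v0) N1.N1=(alive,v0) N1.N2=(alive,v0) N1.N3=(alive,v0)
Op 10: gossip N3<->N2 -> N3.N0=(alive,v0) N3.N1=(alive,v0) N3.N2=(alive,v0) N3.N3=(alive,v0) | N2.N0=(alive,v0) N2.N1=(alive,v0) N2.N2=(alive,v0) N2.N3=(alive,v0)
Op 11: N1 marks N2=suspect -> (suspect,v1)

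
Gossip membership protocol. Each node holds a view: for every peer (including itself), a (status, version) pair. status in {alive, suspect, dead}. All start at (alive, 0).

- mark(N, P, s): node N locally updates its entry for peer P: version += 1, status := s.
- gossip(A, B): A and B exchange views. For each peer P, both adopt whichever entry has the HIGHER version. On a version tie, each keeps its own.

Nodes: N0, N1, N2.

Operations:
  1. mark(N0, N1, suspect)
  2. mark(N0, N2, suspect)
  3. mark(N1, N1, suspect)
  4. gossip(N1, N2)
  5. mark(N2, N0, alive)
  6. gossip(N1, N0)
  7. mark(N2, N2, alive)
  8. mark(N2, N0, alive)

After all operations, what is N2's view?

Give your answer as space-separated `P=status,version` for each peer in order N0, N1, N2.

Op 1: N0 marks N1=suspect -> (suspect,v1)
Op 2: N0 marks N2=suspect -> (suspect,v1)
Op 3: N1 marks N1=suspect -> (suspect,v1)
Op 4: gossip N1<->N2 -> N1.N0=(alive,v0) N1.N1=(suspect,v1) N1.N2=(alive,v0) | N2.N0=(alive,v0) N2.N1=(suspect,v1) N2.N2=(alive,v0)
Op 5: N2 marks N0=alive -> (alive,v1)
Op 6: gossip N1<->N0 -> N1.N0=(alive,v0) N1.N1=(suspect,v1) N1.N2=(suspect,v1) | N0.N0=(alive,v0) N0.N1=(suspect,v1) N0.N2=(suspect,v1)
Op 7: N2 marks N2=alive -> (alive,v1)
Op 8: N2 marks N0=alive -> (alive,v2)

Answer: N0=alive,2 N1=suspect,1 N2=alive,1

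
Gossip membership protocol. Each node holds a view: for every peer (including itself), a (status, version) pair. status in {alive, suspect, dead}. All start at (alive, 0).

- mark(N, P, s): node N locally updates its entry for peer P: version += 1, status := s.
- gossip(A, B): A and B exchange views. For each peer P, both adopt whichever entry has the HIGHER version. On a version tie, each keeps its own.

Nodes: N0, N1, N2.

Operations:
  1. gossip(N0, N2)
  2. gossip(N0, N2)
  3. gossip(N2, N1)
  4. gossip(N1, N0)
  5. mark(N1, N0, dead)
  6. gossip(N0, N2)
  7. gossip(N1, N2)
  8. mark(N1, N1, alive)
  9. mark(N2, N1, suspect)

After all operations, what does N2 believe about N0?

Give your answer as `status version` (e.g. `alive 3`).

Op 1: gossip N0<->N2 -> N0.N0=(alive,v0) N0.N1=(alive,v0) N0.N2=(alive,v0) | N2.N0=(alive,v0) N2.N1=(alive,v0) N2.N2=(alive,v0)
Op 2: gossip N0<->N2 -> N0.N0=(alive,v0) N0.N1=(alive,v0) N0.N2=(alive,v0) | N2.N0=(alive,v0) N2.N1=(alive,v0) N2.N2=(alive,v0)
Op 3: gossip N2<->N1 -> N2.N0=(alive,v0) N2.N1=(alive,v0) N2.N2=(alive,v0) | N1.N0=(alive,v0) N1.N1=(alive,v0) N1.N2=(alive,v0)
Op 4: gossip N1<->N0 -> N1.N0=(alive,v0) N1.N1=(alive,v0) N1.N2=(alive,v0) | N0.N0=(alive,v0) N0.N1=(alive,v0) N0.N2=(alive,v0)
Op 5: N1 marks N0=dead -> (dead,v1)
Op 6: gossip N0<->N2 -> N0.N0=(alive,v0) N0.N1=(alive,v0) N0.N2=(alive,v0) | N2.N0=(alive,v0) N2.N1=(alive,v0) N2.N2=(alive,v0)
Op 7: gossip N1<->N2 -> N1.N0=(dead,v1) N1.N1=(alive,v0) N1.N2=(alive,v0) | N2.N0=(dead,v1) N2.N1=(alive,v0) N2.N2=(alive,v0)
Op 8: N1 marks N1=alive -> (alive,v1)
Op 9: N2 marks N1=suspect -> (suspect,v1)

Answer: dead 1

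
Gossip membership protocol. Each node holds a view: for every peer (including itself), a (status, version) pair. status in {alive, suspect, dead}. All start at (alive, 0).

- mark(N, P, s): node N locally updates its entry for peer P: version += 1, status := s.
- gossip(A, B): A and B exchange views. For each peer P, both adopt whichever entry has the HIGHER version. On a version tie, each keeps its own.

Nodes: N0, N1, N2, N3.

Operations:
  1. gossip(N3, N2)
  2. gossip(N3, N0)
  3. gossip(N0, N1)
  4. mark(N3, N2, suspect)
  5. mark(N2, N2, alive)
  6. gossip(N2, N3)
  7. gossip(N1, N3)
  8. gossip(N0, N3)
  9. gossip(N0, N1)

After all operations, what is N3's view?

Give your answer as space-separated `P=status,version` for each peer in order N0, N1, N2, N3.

Answer: N0=alive,0 N1=alive,0 N2=suspect,1 N3=alive,0

Derivation:
Op 1: gossip N3<->N2 -> N3.N0=(alive,v0) N3.N1=(alive,v0) N3.N2=(alive,v0) N3.N3=(alive,v0) | N2.N0=(alive,v0) N2.N1=(alive,v0) N2.N2=(alive,v0) N2.N3=(alive,v0)
Op 2: gossip N3<->N0 -> N3.N0=(alive,v0) N3.N1=(alive,v0) N3.N2=(alive,v0) N3.N3=(alive,v0) | N0.N0=(alive,v0) N0.N1=(alive,v0) N0.N2=(alive,v0) N0.N3=(alive,v0)
Op 3: gossip N0<->N1 -> N0.N0=(alive,v0) N0.N1=(alive,v0) N0.N2=(alive,v0) N0.N3=(alive,v0) | N1.N0=(alive,v0) N1.N1=(alive,v0) N1.N2=(alive,v0) N1.N3=(alive,v0)
Op 4: N3 marks N2=suspect -> (suspect,v1)
Op 5: N2 marks N2=alive -> (alive,v1)
Op 6: gossip N2<->N3 -> N2.N0=(alive,v0) N2.N1=(alive,v0) N2.N2=(alive,v1) N2.N3=(alive,v0) | N3.N0=(alive,v0) N3.N1=(alive,v0) N3.N2=(suspect,v1) N3.N3=(alive,v0)
Op 7: gossip N1<->N3 -> N1.N0=(alive,v0) N1.N1=(alive,v0) N1.N2=(suspect,v1) N1.N3=(alive,v0) | N3.N0=(alive,v0) N3.N1=(alive,v0) N3.N2=(suspect,v1) N3.N3=(alive,v0)
Op 8: gossip N0<->N3 -> N0.N0=(alive,v0) N0.N1=(alive,v0) N0.N2=(suspect,v1) N0.N3=(alive,v0) | N3.N0=(alive,v0) N3.N1=(alive,v0) N3.N2=(suspect,v1) N3.N3=(alive,v0)
Op 9: gossip N0<->N1 -> N0.N0=(alive,v0) N0.N1=(alive,v0) N0.N2=(suspect,v1) N0.N3=(alive,v0) | N1.N0=(alive,v0) N1.N1=(alive,v0) N1.N2=(suspect,v1) N1.N3=(alive,v0)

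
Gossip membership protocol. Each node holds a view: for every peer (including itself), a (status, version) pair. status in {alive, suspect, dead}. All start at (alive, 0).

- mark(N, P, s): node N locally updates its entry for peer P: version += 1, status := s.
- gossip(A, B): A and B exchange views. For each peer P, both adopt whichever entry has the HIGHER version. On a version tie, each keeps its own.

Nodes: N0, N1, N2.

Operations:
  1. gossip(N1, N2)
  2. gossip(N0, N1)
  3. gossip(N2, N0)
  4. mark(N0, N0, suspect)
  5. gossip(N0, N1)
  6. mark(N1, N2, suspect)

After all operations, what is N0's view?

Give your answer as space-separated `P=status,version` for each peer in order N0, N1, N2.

Op 1: gossip N1<->N2 -> N1.N0=(alive,v0) N1.N1=(alive,v0) N1.N2=(alive,v0) | N2.N0=(alive,v0) N2.N1=(alive,v0) N2.N2=(alive,v0)
Op 2: gossip N0<->N1 -> N0.N0=(alive,v0) N0.N1=(alive,v0) N0.N2=(alive,v0) | N1.N0=(alive,v0) N1.N1=(alive,v0) N1.N2=(alive,v0)
Op 3: gossip N2<->N0 -> N2.N0=(alive,v0) N2.N1=(alive,v0) N2.N2=(alive,v0) | N0.N0=(alive,v0) N0.N1=(alive,v0) N0.N2=(alive,v0)
Op 4: N0 marks N0=suspect -> (suspect,v1)
Op 5: gossip N0<->N1 -> N0.N0=(suspect,v1) N0.N1=(alive,v0) N0.N2=(alive,v0) | N1.N0=(suspect,v1) N1.N1=(alive,v0) N1.N2=(alive,v0)
Op 6: N1 marks N2=suspect -> (suspect,v1)

Answer: N0=suspect,1 N1=alive,0 N2=alive,0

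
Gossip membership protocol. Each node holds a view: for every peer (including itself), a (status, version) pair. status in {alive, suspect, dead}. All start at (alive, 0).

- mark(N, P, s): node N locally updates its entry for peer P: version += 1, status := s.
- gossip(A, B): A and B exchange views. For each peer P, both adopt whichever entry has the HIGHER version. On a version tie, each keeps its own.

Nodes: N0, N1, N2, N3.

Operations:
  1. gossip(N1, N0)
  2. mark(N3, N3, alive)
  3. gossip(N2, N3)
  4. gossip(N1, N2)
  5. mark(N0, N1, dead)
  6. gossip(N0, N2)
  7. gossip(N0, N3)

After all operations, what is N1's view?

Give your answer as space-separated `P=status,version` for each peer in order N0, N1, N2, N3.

Answer: N0=alive,0 N1=alive,0 N2=alive,0 N3=alive,1

Derivation:
Op 1: gossip N1<->N0 -> N1.N0=(alive,v0) N1.N1=(alive,v0) N1.N2=(alive,v0) N1.N3=(alive,v0) | N0.N0=(alive,v0) N0.N1=(alive,v0) N0.N2=(alive,v0) N0.N3=(alive,v0)
Op 2: N3 marks N3=alive -> (alive,v1)
Op 3: gossip N2<->N3 -> N2.N0=(alive,v0) N2.N1=(alive,v0) N2.N2=(alive,v0) N2.N3=(alive,v1) | N3.N0=(alive,v0) N3.N1=(alive,v0) N3.N2=(alive,v0) N3.N3=(alive,v1)
Op 4: gossip N1<->N2 -> N1.N0=(alive,v0) N1.N1=(alive,v0) N1.N2=(alive,v0) N1.N3=(alive,v1) | N2.N0=(alive,v0) N2.N1=(alive,v0) N2.N2=(alive,v0) N2.N3=(alive,v1)
Op 5: N0 marks N1=dead -> (dead,v1)
Op 6: gossip N0<->N2 -> N0.N0=(alive,v0) N0.N1=(dead,v1) N0.N2=(alive,v0) N0.N3=(alive,v1) | N2.N0=(alive,v0) N2.N1=(dead,v1) N2.N2=(alive,v0) N2.N3=(alive,v1)
Op 7: gossip N0<->N3 -> N0.N0=(alive,v0) N0.N1=(dead,v1) N0.N2=(alive,v0) N0.N3=(alive,v1) | N3.N0=(alive,v0) N3.N1=(dead,v1) N3.N2=(alive,v0) N3.N3=(alive,v1)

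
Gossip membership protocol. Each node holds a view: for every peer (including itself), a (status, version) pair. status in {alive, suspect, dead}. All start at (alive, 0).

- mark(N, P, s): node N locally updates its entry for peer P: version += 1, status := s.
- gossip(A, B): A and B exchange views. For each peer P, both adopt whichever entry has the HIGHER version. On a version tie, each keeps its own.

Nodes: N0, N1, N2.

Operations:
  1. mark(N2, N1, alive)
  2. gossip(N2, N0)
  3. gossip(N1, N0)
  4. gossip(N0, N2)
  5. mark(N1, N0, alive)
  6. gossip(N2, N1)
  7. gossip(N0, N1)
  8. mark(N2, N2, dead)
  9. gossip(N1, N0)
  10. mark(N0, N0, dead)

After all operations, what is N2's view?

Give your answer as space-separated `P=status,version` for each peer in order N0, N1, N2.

Op 1: N2 marks N1=alive -> (alive,v1)
Op 2: gossip N2<->N0 -> N2.N0=(alive,v0) N2.N1=(alive,v1) N2.N2=(alive,v0) | N0.N0=(alive,v0) N0.N1=(alive,v1) N0.N2=(alive,v0)
Op 3: gossip N1<->N0 -> N1.N0=(alive,v0) N1.N1=(alive,v1) N1.N2=(alive,v0) | N0.N0=(alive,v0) N0.N1=(alive,v1) N0.N2=(alive,v0)
Op 4: gossip N0<->N2 -> N0.N0=(alive,v0) N0.N1=(alive,v1) N0.N2=(alive,v0) | N2.N0=(alive,v0) N2.N1=(alive,v1) N2.N2=(alive,v0)
Op 5: N1 marks N0=alive -> (alive,v1)
Op 6: gossip N2<->N1 -> N2.N0=(alive,v1) N2.N1=(alive,v1) N2.N2=(alive,v0) | N1.N0=(alive,v1) N1.N1=(alive,v1) N1.N2=(alive,v0)
Op 7: gossip N0<->N1 -> N0.N0=(alive,v1) N0.N1=(alive,v1) N0.N2=(alive,v0) | N1.N0=(alive,v1) N1.N1=(alive,v1) N1.N2=(alive,v0)
Op 8: N2 marks N2=dead -> (dead,v1)
Op 9: gossip N1<->N0 -> N1.N0=(alive,v1) N1.N1=(alive,v1) N1.N2=(alive,v0) | N0.N0=(alive,v1) N0.N1=(alive,v1) N0.N2=(alive,v0)
Op 10: N0 marks N0=dead -> (dead,v2)

Answer: N0=alive,1 N1=alive,1 N2=dead,1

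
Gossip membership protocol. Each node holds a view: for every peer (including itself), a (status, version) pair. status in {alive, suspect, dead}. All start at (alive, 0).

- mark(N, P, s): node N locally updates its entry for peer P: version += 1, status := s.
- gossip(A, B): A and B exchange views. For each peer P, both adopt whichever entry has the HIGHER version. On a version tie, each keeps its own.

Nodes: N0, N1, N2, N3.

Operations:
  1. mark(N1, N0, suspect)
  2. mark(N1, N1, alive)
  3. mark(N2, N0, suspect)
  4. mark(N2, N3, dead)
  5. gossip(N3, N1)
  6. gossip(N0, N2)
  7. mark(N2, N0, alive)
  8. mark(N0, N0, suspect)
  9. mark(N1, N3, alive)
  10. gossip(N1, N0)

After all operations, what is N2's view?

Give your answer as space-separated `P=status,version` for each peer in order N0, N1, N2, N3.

Op 1: N1 marks N0=suspect -> (suspect,v1)
Op 2: N1 marks N1=alive -> (alive,v1)
Op 3: N2 marks N0=suspect -> (suspect,v1)
Op 4: N2 marks N3=dead -> (dead,v1)
Op 5: gossip N3<->N1 -> N3.N0=(suspect,v1) N3.N1=(alive,v1) N3.N2=(alive,v0) N3.N3=(alive,v0) | N1.N0=(suspect,v1) N1.N1=(alive,v1) N1.N2=(alive,v0) N1.N3=(alive,v0)
Op 6: gossip N0<->N2 -> N0.N0=(suspect,v1) N0.N1=(alive,v0) N0.N2=(alive,v0) N0.N3=(dead,v1) | N2.N0=(suspect,v1) N2.N1=(alive,v0) N2.N2=(alive,v0) N2.N3=(dead,v1)
Op 7: N2 marks N0=alive -> (alive,v2)
Op 8: N0 marks N0=suspect -> (suspect,v2)
Op 9: N1 marks N3=alive -> (alive,v1)
Op 10: gossip N1<->N0 -> N1.N0=(suspect,v2) N1.N1=(alive,v1) N1.N2=(alive,v0) N1.N3=(alive,v1) | N0.N0=(suspect,v2) N0.N1=(alive,v1) N0.N2=(alive,v0) N0.N3=(dead,v1)

Answer: N0=alive,2 N1=alive,0 N2=alive,0 N3=dead,1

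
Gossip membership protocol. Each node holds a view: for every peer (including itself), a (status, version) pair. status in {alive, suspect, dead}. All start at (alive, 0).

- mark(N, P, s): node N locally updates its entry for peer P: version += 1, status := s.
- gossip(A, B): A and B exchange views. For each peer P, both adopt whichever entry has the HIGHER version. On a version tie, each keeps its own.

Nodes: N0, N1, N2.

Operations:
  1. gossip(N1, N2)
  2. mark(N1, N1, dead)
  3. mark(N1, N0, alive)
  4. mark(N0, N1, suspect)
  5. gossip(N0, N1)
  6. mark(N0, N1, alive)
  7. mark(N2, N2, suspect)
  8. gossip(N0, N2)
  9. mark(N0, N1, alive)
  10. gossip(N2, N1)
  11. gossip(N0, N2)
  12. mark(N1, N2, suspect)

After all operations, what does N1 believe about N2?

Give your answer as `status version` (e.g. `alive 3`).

Op 1: gossip N1<->N2 -> N1.N0=(alive,v0) N1.N1=(alive,v0) N1.N2=(alive,v0) | N2.N0=(alive,v0) N2.N1=(alive,v0) N2.N2=(alive,v0)
Op 2: N1 marks N1=dead -> (dead,v1)
Op 3: N1 marks N0=alive -> (alive,v1)
Op 4: N0 marks N1=suspect -> (suspect,v1)
Op 5: gossip N0<->N1 -> N0.N0=(alive,v1) N0.N1=(suspect,v1) N0.N2=(alive,v0) | N1.N0=(alive,v1) N1.N1=(dead,v1) N1.N2=(alive,v0)
Op 6: N0 marks N1=alive -> (alive,v2)
Op 7: N2 marks N2=suspect -> (suspect,v1)
Op 8: gossip N0<->N2 -> N0.N0=(alive,v1) N0.N1=(alive,v2) N0.N2=(suspect,v1) | N2.N0=(alive,v1) N2.N1=(alive,v2) N2.N2=(suspect,v1)
Op 9: N0 marks N1=alive -> (alive,v3)
Op 10: gossip N2<->N1 -> N2.N0=(alive,v1) N2.N1=(alive,v2) N2.N2=(suspect,v1) | N1.N0=(alive,v1) N1.N1=(alive,v2) N1.N2=(suspect,v1)
Op 11: gossip N0<->N2 -> N0.N0=(alive,v1) N0.N1=(alive,v3) N0.N2=(suspect,v1) | N2.N0=(alive,v1) N2.N1=(alive,v3) N2.N2=(suspect,v1)
Op 12: N1 marks N2=suspect -> (suspect,v2)

Answer: suspect 2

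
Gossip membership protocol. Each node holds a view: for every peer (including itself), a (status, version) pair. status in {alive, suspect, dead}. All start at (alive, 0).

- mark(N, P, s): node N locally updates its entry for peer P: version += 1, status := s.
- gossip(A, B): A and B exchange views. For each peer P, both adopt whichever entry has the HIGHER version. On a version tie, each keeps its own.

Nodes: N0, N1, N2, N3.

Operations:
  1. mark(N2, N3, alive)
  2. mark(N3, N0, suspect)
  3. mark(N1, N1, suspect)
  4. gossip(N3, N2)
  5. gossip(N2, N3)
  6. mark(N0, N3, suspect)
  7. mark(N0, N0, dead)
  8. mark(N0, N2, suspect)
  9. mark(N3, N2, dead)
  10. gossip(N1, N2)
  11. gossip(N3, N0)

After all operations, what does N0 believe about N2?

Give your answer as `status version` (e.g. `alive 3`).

Answer: suspect 1

Derivation:
Op 1: N2 marks N3=alive -> (alive,v1)
Op 2: N3 marks N0=suspect -> (suspect,v1)
Op 3: N1 marks N1=suspect -> (suspect,v1)
Op 4: gossip N3<->N2 -> N3.N0=(suspect,v1) N3.N1=(alive,v0) N3.N2=(alive,v0) N3.N3=(alive,v1) | N2.N0=(suspect,v1) N2.N1=(alive,v0) N2.N2=(alive,v0) N2.N3=(alive,v1)
Op 5: gossip N2<->N3 -> N2.N0=(suspect,v1) N2.N1=(alive,v0) N2.N2=(alive,v0) N2.N3=(alive,v1) | N3.N0=(suspect,v1) N3.N1=(alive,v0) N3.N2=(alive,v0) N3.N3=(alive,v1)
Op 6: N0 marks N3=suspect -> (suspect,v1)
Op 7: N0 marks N0=dead -> (dead,v1)
Op 8: N0 marks N2=suspect -> (suspect,v1)
Op 9: N3 marks N2=dead -> (dead,v1)
Op 10: gossip N1<->N2 -> N1.N0=(suspect,v1) N1.N1=(suspect,v1) N1.N2=(alive,v0) N1.N3=(alive,v1) | N2.N0=(suspect,v1) N2.N1=(suspect,v1) N2.N2=(alive,v0) N2.N3=(alive,v1)
Op 11: gossip N3<->N0 -> N3.N0=(suspect,v1) N3.N1=(alive,v0) N3.N2=(dead,v1) N3.N3=(alive,v1) | N0.N0=(dead,v1) N0.N1=(alive,v0) N0.N2=(suspect,v1) N0.N3=(suspect,v1)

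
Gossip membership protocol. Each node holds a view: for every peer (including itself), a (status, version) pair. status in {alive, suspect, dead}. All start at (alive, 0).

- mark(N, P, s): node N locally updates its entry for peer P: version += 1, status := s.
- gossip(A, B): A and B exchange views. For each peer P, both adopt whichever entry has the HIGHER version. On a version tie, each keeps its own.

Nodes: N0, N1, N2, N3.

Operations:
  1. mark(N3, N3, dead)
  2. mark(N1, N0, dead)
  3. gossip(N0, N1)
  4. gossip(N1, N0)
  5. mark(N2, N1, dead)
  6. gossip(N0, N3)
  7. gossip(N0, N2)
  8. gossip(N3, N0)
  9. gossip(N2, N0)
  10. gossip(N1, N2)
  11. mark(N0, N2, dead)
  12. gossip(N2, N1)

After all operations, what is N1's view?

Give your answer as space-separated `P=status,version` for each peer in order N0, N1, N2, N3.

Answer: N0=dead,1 N1=dead,1 N2=alive,0 N3=dead,1

Derivation:
Op 1: N3 marks N3=dead -> (dead,v1)
Op 2: N1 marks N0=dead -> (dead,v1)
Op 3: gossip N0<->N1 -> N0.N0=(dead,v1) N0.N1=(alive,v0) N0.N2=(alive,v0) N0.N3=(alive,v0) | N1.N0=(dead,v1) N1.N1=(alive,v0) N1.N2=(alive,v0) N1.N3=(alive,v0)
Op 4: gossip N1<->N0 -> N1.N0=(dead,v1) N1.N1=(alive,v0) N1.N2=(alive,v0) N1.N3=(alive,v0) | N0.N0=(dead,v1) N0.N1=(alive,v0) N0.N2=(alive,v0) N0.N3=(alive,v0)
Op 5: N2 marks N1=dead -> (dead,v1)
Op 6: gossip N0<->N3 -> N0.N0=(dead,v1) N0.N1=(alive,v0) N0.N2=(alive,v0) N0.N3=(dead,v1) | N3.N0=(dead,v1) N3.N1=(alive,v0) N3.N2=(alive,v0) N3.N3=(dead,v1)
Op 7: gossip N0<->N2 -> N0.N0=(dead,v1) N0.N1=(dead,v1) N0.N2=(alive,v0) N0.N3=(dead,v1) | N2.N0=(dead,v1) N2.N1=(dead,v1) N2.N2=(alive,v0) N2.N3=(dead,v1)
Op 8: gossip N3<->N0 -> N3.N0=(dead,v1) N3.N1=(dead,v1) N3.N2=(alive,v0) N3.N3=(dead,v1) | N0.N0=(dead,v1) N0.N1=(dead,v1) N0.N2=(alive,v0) N0.N3=(dead,v1)
Op 9: gossip N2<->N0 -> N2.N0=(dead,v1) N2.N1=(dead,v1) N2.N2=(alive,v0) N2.N3=(dead,v1) | N0.N0=(dead,v1) N0.N1=(dead,v1) N0.N2=(alive,v0) N0.N3=(dead,v1)
Op 10: gossip N1<->N2 -> N1.N0=(dead,v1) N1.N1=(dead,v1) N1.N2=(alive,v0) N1.N3=(dead,v1) | N2.N0=(dead,v1) N2.N1=(dead,v1) N2.N2=(alive,v0) N2.N3=(dead,v1)
Op 11: N0 marks N2=dead -> (dead,v1)
Op 12: gossip N2<->N1 -> N2.N0=(dead,v1) N2.N1=(dead,v1) N2.N2=(alive,v0) N2.N3=(dead,v1) | N1.N0=(dead,v1) N1.N1=(dead,v1) N1.N2=(alive,v0) N1.N3=(dead,v1)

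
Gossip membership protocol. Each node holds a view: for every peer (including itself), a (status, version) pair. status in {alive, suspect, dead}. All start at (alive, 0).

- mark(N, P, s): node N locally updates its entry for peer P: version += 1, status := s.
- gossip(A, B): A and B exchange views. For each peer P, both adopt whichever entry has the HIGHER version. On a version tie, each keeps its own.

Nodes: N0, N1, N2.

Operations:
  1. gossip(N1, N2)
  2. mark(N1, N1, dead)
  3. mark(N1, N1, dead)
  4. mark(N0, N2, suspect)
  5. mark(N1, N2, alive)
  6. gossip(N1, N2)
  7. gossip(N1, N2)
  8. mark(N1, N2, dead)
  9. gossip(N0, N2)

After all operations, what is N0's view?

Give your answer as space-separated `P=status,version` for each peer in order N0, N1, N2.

Answer: N0=alive,0 N1=dead,2 N2=suspect,1

Derivation:
Op 1: gossip N1<->N2 -> N1.N0=(alive,v0) N1.N1=(alive,v0) N1.N2=(alive,v0) | N2.N0=(alive,v0) N2.N1=(alive,v0) N2.N2=(alive,v0)
Op 2: N1 marks N1=dead -> (dead,v1)
Op 3: N1 marks N1=dead -> (dead,v2)
Op 4: N0 marks N2=suspect -> (suspect,v1)
Op 5: N1 marks N2=alive -> (alive,v1)
Op 6: gossip N1<->N2 -> N1.N0=(alive,v0) N1.N1=(dead,v2) N1.N2=(alive,v1) | N2.N0=(alive,v0) N2.N1=(dead,v2) N2.N2=(alive,v1)
Op 7: gossip N1<->N2 -> N1.N0=(alive,v0) N1.N1=(dead,v2) N1.N2=(alive,v1) | N2.N0=(alive,v0) N2.N1=(dead,v2) N2.N2=(alive,v1)
Op 8: N1 marks N2=dead -> (dead,v2)
Op 9: gossip N0<->N2 -> N0.N0=(alive,v0) N0.N1=(dead,v2) N0.N2=(suspect,v1) | N2.N0=(alive,v0) N2.N1=(dead,v2) N2.N2=(alive,v1)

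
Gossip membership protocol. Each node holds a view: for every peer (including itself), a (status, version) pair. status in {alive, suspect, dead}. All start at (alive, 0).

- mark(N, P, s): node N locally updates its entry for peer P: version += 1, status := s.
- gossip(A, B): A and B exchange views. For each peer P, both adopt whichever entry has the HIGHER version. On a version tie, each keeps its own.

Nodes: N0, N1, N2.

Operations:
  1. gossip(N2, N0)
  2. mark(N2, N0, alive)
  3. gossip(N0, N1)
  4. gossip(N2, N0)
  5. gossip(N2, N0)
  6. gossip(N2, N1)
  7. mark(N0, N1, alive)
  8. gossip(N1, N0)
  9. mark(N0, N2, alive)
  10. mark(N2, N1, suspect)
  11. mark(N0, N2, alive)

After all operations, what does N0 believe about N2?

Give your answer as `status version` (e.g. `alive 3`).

Answer: alive 2

Derivation:
Op 1: gossip N2<->N0 -> N2.N0=(alive,v0) N2.N1=(alive,v0) N2.N2=(alive,v0) | N0.N0=(alive,v0) N0.N1=(alive,v0) N0.N2=(alive,v0)
Op 2: N2 marks N0=alive -> (alive,v1)
Op 3: gossip N0<->N1 -> N0.N0=(alive,v0) N0.N1=(alive,v0) N0.N2=(alive,v0) | N1.N0=(alive,v0) N1.N1=(alive,v0) N1.N2=(alive,v0)
Op 4: gossip N2<->N0 -> N2.N0=(alive,v1) N2.N1=(alive,v0) N2.N2=(alive,v0) | N0.N0=(alive,v1) N0.N1=(alive,v0) N0.N2=(alive,v0)
Op 5: gossip N2<->N0 -> N2.N0=(alive,v1) N2.N1=(alive,v0) N2.N2=(alive,v0) | N0.N0=(alive,v1) N0.N1=(alive,v0) N0.N2=(alive,v0)
Op 6: gossip N2<->N1 -> N2.N0=(alive,v1) N2.N1=(alive,v0) N2.N2=(alive,v0) | N1.N0=(alive,v1) N1.N1=(alive,v0) N1.N2=(alive,v0)
Op 7: N0 marks N1=alive -> (alive,v1)
Op 8: gossip N1<->N0 -> N1.N0=(alive,v1) N1.N1=(alive,v1) N1.N2=(alive,v0) | N0.N0=(alive,v1) N0.N1=(alive,v1) N0.N2=(alive,v0)
Op 9: N0 marks N2=alive -> (alive,v1)
Op 10: N2 marks N1=suspect -> (suspect,v1)
Op 11: N0 marks N2=alive -> (alive,v2)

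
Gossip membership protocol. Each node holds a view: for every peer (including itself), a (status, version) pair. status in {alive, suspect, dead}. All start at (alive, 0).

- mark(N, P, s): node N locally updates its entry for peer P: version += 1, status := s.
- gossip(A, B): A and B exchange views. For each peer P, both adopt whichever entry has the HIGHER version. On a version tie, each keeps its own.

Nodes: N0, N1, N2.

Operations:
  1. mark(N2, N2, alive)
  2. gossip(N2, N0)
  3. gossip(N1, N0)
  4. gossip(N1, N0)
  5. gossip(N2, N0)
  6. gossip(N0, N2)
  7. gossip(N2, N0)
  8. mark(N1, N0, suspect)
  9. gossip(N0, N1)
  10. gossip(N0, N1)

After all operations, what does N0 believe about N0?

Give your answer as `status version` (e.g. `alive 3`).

Op 1: N2 marks N2=alive -> (alive,v1)
Op 2: gossip N2<->N0 -> N2.N0=(alive,v0) N2.N1=(alive,v0) N2.N2=(alive,v1) | N0.N0=(alive,v0) N0.N1=(alive,v0) N0.N2=(alive,v1)
Op 3: gossip N1<->N0 -> N1.N0=(alive,v0) N1.N1=(alive,v0) N1.N2=(alive,v1) | N0.N0=(alive,v0) N0.N1=(alive,v0) N0.N2=(alive,v1)
Op 4: gossip N1<->N0 -> N1.N0=(alive,v0) N1.N1=(alive,v0) N1.N2=(alive,v1) | N0.N0=(alive,v0) N0.N1=(alive,v0) N0.N2=(alive,v1)
Op 5: gossip N2<->N0 -> N2.N0=(alive,v0) N2.N1=(alive,v0) N2.N2=(alive,v1) | N0.N0=(alive,v0) N0.N1=(alive,v0) N0.N2=(alive,v1)
Op 6: gossip N0<->N2 -> N0.N0=(alive,v0) N0.N1=(alive,v0) N0.N2=(alive,v1) | N2.N0=(alive,v0) N2.N1=(alive,v0) N2.N2=(alive,v1)
Op 7: gossip N2<->N0 -> N2.N0=(alive,v0) N2.N1=(alive,v0) N2.N2=(alive,v1) | N0.N0=(alive,v0) N0.N1=(alive,v0) N0.N2=(alive,v1)
Op 8: N1 marks N0=suspect -> (suspect,v1)
Op 9: gossip N0<->N1 -> N0.N0=(suspect,v1) N0.N1=(alive,v0) N0.N2=(alive,v1) | N1.N0=(suspect,v1) N1.N1=(alive,v0) N1.N2=(alive,v1)
Op 10: gossip N0<->N1 -> N0.N0=(suspect,v1) N0.N1=(alive,v0) N0.N2=(alive,v1) | N1.N0=(suspect,v1) N1.N1=(alive,v0) N1.N2=(alive,v1)

Answer: suspect 1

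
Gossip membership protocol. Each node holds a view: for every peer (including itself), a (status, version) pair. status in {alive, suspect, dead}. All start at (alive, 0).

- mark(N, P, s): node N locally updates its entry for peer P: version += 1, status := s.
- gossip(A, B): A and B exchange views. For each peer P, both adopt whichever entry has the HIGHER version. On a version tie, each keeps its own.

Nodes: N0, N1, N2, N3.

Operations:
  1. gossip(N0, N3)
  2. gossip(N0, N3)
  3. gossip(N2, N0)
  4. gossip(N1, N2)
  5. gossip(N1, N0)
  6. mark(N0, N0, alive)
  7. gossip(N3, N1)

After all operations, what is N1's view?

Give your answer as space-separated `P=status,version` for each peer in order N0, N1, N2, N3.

Answer: N0=alive,0 N1=alive,0 N2=alive,0 N3=alive,0

Derivation:
Op 1: gossip N0<->N3 -> N0.N0=(alive,v0) N0.N1=(alive,v0) N0.N2=(alive,v0) N0.N3=(alive,v0) | N3.N0=(alive,v0) N3.N1=(alive,v0) N3.N2=(alive,v0) N3.N3=(alive,v0)
Op 2: gossip N0<->N3 -> N0.N0=(alive,v0) N0.N1=(alive,v0) N0.N2=(alive,v0) N0.N3=(alive,v0) | N3.N0=(alive,v0) N3.N1=(alive,v0) N3.N2=(alive,v0) N3.N3=(alive,v0)
Op 3: gossip N2<->N0 -> N2.N0=(alive,v0) N2.N1=(alive,v0) N2.N2=(alive,v0) N2.N3=(alive,v0) | N0.N0=(alive,v0) N0.N1=(alive,v0) N0.N2=(alive,v0) N0.N3=(alive,v0)
Op 4: gossip N1<->N2 -> N1.N0=(alive,v0) N1.N1=(alive,v0) N1.N2=(alive,v0) N1.N3=(alive,v0) | N2.N0=(alive,v0) N2.N1=(alive,v0) N2.N2=(alive,v0) N2.N3=(alive,v0)
Op 5: gossip N1<->N0 -> N1.N0=(alive,v0) N1.N1=(alive,v0) N1.N2=(alive,v0) N1.N3=(alive,v0) | N0.N0=(alive,v0) N0.N1=(alive,v0) N0.N2=(alive,v0) N0.N3=(alive,v0)
Op 6: N0 marks N0=alive -> (alive,v1)
Op 7: gossip N3<->N1 -> N3.N0=(alive,v0) N3.N1=(alive,v0) N3.N2=(alive,v0) N3.N3=(alive,v0) | N1.N0=(alive,v0) N1.N1=(alive,v0) N1.N2=(alive,v0) N1.N3=(alive,v0)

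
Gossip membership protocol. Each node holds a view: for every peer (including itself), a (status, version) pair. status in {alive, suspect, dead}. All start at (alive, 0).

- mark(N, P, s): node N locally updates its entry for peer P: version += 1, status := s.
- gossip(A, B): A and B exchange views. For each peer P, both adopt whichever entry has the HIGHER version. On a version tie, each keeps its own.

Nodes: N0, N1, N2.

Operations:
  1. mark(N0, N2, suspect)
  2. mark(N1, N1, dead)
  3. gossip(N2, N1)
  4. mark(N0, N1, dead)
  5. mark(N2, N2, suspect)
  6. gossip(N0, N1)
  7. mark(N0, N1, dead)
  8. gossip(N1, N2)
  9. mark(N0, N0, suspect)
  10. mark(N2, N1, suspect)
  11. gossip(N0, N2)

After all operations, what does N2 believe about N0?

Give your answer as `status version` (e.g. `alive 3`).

Answer: suspect 1

Derivation:
Op 1: N0 marks N2=suspect -> (suspect,v1)
Op 2: N1 marks N1=dead -> (dead,v1)
Op 3: gossip N2<->N1 -> N2.N0=(alive,v0) N2.N1=(dead,v1) N2.N2=(alive,v0) | N1.N0=(alive,v0) N1.N1=(dead,v1) N1.N2=(alive,v0)
Op 4: N0 marks N1=dead -> (dead,v1)
Op 5: N2 marks N2=suspect -> (suspect,v1)
Op 6: gossip N0<->N1 -> N0.N0=(alive,v0) N0.N1=(dead,v1) N0.N2=(suspect,v1) | N1.N0=(alive,v0) N1.N1=(dead,v1) N1.N2=(suspect,v1)
Op 7: N0 marks N1=dead -> (dead,v2)
Op 8: gossip N1<->N2 -> N1.N0=(alive,v0) N1.N1=(dead,v1) N1.N2=(suspect,v1) | N2.N0=(alive,v0) N2.N1=(dead,v1) N2.N2=(suspect,v1)
Op 9: N0 marks N0=suspect -> (suspect,v1)
Op 10: N2 marks N1=suspect -> (suspect,v2)
Op 11: gossip N0<->N2 -> N0.N0=(suspect,v1) N0.N1=(dead,v2) N0.N2=(suspect,v1) | N2.N0=(suspect,v1) N2.N1=(suspect,v2) N2.N2=(suspect,v1)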